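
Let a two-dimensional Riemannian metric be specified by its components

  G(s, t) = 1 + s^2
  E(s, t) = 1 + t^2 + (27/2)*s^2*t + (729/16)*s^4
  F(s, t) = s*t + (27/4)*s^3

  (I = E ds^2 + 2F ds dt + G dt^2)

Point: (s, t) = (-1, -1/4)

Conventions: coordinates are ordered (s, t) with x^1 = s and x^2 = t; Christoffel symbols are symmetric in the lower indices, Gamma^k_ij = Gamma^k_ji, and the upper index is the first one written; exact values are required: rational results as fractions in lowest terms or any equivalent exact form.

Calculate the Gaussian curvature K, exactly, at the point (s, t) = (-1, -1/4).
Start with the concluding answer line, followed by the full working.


Answer: K = -16/31329

E = 173/4, F = -13/2, G = 2, EG - F^2 = 177/4 at the point
E_s = -351/2, E_t = 13, F_s = 20, F_t = -1, G_s = -2, G_t = 0
E_tt = 2, F_st = 1, G_ss = 2
K follows from Brioschi's formula, (det M1 - det M2)/(EG - F^2)^2.
M1 = [[-E_tt/2 + F_st - G_ss/2, E_s/2, F_s - E_t/2], [F_t - G_s/2, E, F], [G_t/2, F, G]] = [[-1, -351/4, 27/2], [0, 173/4, -13/2], [0, -13/2, 2]]; det M1 = -177/4
M2 = [[0, E_t/2, G_s/2], [E_t/2, E, F], [G_s/2, F, G]] = [[0, 13/2, -1], [13/2, 173/4, -13/2], [-1, -13/2, 2]]; det M2 = -173/4
det M1 - det M2 = -1; K = -1 / (177/4)^2 = -16/31329


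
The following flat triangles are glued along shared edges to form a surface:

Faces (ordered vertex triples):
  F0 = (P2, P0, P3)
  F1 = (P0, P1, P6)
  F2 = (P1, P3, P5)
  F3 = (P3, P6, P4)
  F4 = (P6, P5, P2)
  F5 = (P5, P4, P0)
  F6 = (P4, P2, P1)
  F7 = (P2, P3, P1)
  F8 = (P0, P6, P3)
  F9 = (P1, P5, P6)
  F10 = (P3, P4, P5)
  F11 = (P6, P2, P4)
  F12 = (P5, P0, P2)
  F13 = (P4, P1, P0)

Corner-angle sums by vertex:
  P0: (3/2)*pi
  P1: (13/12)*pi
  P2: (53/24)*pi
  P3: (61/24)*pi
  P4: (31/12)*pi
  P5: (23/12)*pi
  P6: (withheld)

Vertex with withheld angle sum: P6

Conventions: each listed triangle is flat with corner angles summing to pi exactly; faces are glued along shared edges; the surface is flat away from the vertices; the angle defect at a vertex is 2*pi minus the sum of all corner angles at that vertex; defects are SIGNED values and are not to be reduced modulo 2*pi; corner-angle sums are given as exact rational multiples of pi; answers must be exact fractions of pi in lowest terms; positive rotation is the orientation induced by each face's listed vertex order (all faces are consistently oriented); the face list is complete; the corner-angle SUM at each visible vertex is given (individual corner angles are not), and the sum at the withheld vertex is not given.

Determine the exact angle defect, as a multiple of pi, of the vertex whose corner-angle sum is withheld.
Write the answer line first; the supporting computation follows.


Answer: defect(P6) = -pi/6

V = 7, E = 21, F = 14; chi = V - E + F = 0
Gauss-Bonnet: total defect = 2*pi*chi = 0; visible defects sum to pi/6


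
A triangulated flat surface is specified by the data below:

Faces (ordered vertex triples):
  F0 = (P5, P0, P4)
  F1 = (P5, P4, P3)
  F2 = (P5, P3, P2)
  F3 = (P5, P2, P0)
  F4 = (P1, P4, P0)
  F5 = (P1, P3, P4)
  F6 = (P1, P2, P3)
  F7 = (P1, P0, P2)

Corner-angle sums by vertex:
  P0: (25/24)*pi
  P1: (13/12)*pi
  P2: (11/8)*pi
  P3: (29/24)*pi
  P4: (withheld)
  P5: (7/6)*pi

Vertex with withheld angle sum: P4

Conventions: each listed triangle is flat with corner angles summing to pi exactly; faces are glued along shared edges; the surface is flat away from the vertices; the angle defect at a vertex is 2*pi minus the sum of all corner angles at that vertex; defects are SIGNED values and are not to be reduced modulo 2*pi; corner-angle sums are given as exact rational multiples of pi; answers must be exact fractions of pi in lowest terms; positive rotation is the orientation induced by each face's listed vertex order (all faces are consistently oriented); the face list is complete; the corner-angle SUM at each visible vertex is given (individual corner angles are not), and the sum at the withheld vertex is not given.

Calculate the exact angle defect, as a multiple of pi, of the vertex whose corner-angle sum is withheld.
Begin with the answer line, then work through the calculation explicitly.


Answer: defect(P4) = -pi/8

V = 6, E = 12, F = 8; chi = V - E + F = 2
Gauss-Bonnet: total defect = 2*pi*chi = 4*pi; visible defects sum to (33/8)*pi


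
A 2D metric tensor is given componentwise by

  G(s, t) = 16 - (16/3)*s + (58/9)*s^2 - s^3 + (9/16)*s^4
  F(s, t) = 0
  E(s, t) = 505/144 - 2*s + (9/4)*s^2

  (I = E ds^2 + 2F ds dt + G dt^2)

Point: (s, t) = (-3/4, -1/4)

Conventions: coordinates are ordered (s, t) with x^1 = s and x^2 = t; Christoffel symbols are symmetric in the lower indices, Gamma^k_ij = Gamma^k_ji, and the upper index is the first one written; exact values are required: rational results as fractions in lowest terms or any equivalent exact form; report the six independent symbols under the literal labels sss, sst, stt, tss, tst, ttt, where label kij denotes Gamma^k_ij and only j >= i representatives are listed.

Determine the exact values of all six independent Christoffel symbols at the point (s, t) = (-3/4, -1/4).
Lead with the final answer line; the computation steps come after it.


Answer: Gamma_sss = -1548/3613, Gamma_sst = 0, Gamma_stt = 40635/28904, Gamma_tss = 0, Gamma_tst = -344/945, Gamma_ttt = 0

E = 3613/576, F = 0, G = 99225/4096 at the point
E_s = -43/8, E_t = 0, F_s = 0, F_t = 0, G_s = -4515/256, G_t = 0
EG - F^2 = 39833325/262144;  g^inv = (262144/39833325) * [[99225/4096, 0], [0, 3613/576]]
first-kind symbols [ij,l] = (1/2)(d_i g_jl + d_j g_il - d_l g_ij): [ss,s] = E_s/2 = -43/16, [ss,t] = F_s - E_t/2 = 0, [st,s] = E_t/2 = 0, [st,t] = G_s/2 = -4515/512, [tt,s] = F_t - G_s/2 = 4515/512, [tt,t] = G_t/2 = 0
Gamma^s_ij = (G*[ij,s] - F*[ij,t])/(EG - F^2), Gamma^t_ij = (E*[ij,t] - F*[ij,s])/(EG - F^2)


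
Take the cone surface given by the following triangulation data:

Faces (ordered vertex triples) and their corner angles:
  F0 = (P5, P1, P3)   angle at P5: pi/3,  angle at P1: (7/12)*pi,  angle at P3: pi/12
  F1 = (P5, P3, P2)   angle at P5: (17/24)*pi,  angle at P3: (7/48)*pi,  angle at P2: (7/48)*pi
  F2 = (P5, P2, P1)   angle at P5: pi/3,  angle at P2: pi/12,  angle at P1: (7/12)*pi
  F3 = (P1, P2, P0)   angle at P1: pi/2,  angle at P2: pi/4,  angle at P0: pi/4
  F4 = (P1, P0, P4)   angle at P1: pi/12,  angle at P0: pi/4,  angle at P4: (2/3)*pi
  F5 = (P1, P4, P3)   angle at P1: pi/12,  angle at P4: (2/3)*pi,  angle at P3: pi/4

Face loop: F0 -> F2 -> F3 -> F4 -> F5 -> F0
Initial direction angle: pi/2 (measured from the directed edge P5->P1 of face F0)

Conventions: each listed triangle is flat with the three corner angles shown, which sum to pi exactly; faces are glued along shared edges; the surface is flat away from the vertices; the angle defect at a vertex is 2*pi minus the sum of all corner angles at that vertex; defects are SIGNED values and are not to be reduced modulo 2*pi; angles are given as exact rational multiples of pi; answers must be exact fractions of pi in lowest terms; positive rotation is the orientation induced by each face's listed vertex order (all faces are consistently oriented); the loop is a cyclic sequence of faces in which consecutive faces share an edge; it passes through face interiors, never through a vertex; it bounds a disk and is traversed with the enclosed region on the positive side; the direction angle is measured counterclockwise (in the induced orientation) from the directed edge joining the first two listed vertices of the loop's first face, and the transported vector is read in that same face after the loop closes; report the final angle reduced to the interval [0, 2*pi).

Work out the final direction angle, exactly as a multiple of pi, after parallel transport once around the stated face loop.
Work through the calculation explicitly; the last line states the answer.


enclosed vertex P1: corner angles sum to (11/6)*pi, defect = 2*pi - (11/6)*pi = pi/6
transport around the loop rotates by the sum of enclosed defects; add to the initial angle mod 2*pi
final angle = pi/2 + pi/6 = (2/3)*pi (mod 2*pi)

Answer: final direction angle = (2/3)*pi


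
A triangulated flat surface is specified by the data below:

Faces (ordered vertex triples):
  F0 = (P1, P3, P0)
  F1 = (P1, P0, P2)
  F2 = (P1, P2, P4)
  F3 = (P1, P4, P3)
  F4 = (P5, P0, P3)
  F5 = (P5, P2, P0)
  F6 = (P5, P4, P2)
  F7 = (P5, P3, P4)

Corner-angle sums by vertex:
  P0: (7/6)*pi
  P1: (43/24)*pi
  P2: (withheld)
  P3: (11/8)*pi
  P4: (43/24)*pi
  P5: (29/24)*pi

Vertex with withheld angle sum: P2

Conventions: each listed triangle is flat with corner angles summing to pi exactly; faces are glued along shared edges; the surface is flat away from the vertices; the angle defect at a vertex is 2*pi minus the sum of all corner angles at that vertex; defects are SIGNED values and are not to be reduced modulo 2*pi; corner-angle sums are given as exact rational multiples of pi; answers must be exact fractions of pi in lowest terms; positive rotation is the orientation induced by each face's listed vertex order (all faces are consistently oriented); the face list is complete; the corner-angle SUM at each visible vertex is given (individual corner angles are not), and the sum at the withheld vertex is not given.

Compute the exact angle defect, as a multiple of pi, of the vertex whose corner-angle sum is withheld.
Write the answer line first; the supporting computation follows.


Answer: defect(P2) = (4/3)*pi

V = 6, E = 12, F = 8; chi = V - E + F = 2
Gauss-Bonnet: total defect = 2*pi*chi = 4*pi; visible defects sum to (8/3)*pi


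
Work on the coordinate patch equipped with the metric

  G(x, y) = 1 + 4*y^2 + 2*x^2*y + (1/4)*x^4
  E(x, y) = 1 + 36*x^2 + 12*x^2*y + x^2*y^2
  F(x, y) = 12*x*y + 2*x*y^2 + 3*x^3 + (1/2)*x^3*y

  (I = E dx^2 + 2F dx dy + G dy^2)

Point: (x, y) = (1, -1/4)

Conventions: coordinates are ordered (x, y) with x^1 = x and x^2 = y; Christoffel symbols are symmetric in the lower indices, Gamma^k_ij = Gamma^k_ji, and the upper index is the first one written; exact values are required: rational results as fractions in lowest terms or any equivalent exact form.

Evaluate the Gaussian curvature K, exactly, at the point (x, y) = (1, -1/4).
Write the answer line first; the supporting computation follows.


Answer: K = 2688/297025

E = 545/16, F = 0, G = 1, EG - F^2 = 545/16 at the point
E_x = 529/8, E_y = 23/2, F_x = 23/4, F_y = 23/2, G_x = 0, G_y = 0
E_yy = 2, F_xy = 25/2, G_xx = 2
Using the Brioschi determinant formula for K from the metric derivatives:
M1 = [[-E_yy/2 + F_xy - G_xx/2, E_x/2, F_x - E_y/2], [F_y - G_x/2, E, F], [G_y/2, F, G]] = [[21/2, 529/16, 0], [23/2, 545/16, 0], [0, 0, 1]]; det M1 = -361/16
M2 = [[0, E_y/2, G_x/2], [E_y/2, E, F], [G_x/2, F, G]] = [[0, 23/4, 0], [23/4, 545/16, 0], [0, 0, 1]]; det M2 = -529/16
det M1 - det M2 = 21/2; K = 21/2 / (545/16)^2 = 2688/297025


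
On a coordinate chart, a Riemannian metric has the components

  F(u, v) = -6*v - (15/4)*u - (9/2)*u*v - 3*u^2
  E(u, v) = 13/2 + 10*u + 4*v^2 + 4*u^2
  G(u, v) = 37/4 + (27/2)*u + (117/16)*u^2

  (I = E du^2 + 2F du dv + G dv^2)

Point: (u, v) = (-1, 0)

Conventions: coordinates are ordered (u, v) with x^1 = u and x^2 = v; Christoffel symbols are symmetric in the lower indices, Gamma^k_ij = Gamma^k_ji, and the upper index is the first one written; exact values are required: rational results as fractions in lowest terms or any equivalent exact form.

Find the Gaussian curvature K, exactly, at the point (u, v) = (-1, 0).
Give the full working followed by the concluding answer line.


E = 1/2, F = 3/4, G = 49/16, EG - F^2 = 31/32 at the point
E_u = 2, E_v = 0, F_u = 9/4, F_v = -3/2, G_u = -9/8, G_v = 0
E_vv = 8, F_uv = -9/2, G_uu = 117/8
Evaluate Brioschi's two determinant matrices M1, M2 and divide by (EG - F^2)^2.
M1 = [[-E_vv/2 + F_uv - G_uu/2, E_u/2, F_u - E_v/2], [F_v - G_u/2, E, F], [G_v/2, F, G]] = [[-253/16, 1, 9/4], [-15/16, 1/2, 3/4], [0, 3/4, 49/16]]; det M1 = -7183/512
M2 = [[0, E_v/2, G_u/2], [E_v/2, E, F], [G_u/2, F, G]] = [[0, 0, -9/16], [0, 1/2, 3/4], [-9/16, 3/4, 49/16]]; det M2 = -81/512
det M1 - det M2 = -3551/256; K = -3551/256 / (31/32)^2 = -14204/961

Answer: K = -14204/961


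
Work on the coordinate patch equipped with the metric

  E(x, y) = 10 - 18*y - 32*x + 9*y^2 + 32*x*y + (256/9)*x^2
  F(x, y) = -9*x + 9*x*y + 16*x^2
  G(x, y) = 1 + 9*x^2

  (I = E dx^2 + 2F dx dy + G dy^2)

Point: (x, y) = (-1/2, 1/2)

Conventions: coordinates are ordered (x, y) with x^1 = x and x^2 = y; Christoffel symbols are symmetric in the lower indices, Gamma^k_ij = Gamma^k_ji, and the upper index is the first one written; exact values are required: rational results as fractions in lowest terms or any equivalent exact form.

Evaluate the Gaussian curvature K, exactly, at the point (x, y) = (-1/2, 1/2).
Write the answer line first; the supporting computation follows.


Answer: K = -2916/137641

E = 661/36, F = 25/4, G = 13/4, EG - F^2 = 371/18 at the point
E_x = -400/9, E_y = -25, F_x = -41/2, F_y = -9/2, G_x = -9, G_y = 0
E_yy = 18, F_xy = 9, G_xx = 18
Evaluate Brioschi's two determinant matrices M1, M2 and divide by (EG - F^2)^2.
M1 = [[-E_yy/2 + F_xy - G_xx/2, E_x/2, F_x - E_y/2], [F_y - G_x/2, E, F], [G_y/2, F, G]] = [[-9, -200/9, -8], [0, 661/36, 25/4], [0, 25/4, 13/4]]; det M1 = -371/2
M2 = [[0, E_y/2, G_x/2], [E_y/2, E, F], [G_x/2, F, G]] = [[0, -25/2, -9/2], [-25/2, 661/36, 25/4], [-9/2, 25/4, 13/4]]; det M2 = -353/2
det M1 - det M2 = -9; K = -9 / (371/18)^2 = -2916/137641


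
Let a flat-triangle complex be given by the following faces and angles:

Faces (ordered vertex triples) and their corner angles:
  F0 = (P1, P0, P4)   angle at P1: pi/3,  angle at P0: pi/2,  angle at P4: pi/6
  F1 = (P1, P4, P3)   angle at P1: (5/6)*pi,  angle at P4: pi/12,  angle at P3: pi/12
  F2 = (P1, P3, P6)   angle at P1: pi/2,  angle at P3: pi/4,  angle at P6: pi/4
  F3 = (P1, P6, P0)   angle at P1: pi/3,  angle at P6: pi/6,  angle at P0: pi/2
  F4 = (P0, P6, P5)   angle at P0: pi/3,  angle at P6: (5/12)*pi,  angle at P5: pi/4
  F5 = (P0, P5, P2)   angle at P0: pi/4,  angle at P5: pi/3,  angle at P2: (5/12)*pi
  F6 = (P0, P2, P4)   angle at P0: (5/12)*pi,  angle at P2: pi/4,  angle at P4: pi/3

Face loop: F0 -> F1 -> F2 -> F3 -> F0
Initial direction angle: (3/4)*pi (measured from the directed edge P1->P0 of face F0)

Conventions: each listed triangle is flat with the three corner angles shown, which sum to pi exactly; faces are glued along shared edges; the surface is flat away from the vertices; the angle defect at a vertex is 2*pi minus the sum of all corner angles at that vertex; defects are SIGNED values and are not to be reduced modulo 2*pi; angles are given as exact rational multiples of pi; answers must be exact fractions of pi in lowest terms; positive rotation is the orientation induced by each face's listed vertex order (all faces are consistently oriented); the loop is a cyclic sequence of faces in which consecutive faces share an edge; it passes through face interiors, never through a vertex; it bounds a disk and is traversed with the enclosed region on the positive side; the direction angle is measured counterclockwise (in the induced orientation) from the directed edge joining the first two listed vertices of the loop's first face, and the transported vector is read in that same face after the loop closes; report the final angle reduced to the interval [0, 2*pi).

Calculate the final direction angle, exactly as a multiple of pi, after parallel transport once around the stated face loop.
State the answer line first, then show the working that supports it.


Answer: final direction angle = (3/4)*pi

enclosed vertex P1: corner angles sum to 2*pi, defect = 2*pi - 2*pi = 0
transport around the loop rotates by the sum of enclosed defects; add to the initial angle mod 2*pi
final angle = (3/4)*pi + 0 = (3/4)*pi (mod 2*pi)


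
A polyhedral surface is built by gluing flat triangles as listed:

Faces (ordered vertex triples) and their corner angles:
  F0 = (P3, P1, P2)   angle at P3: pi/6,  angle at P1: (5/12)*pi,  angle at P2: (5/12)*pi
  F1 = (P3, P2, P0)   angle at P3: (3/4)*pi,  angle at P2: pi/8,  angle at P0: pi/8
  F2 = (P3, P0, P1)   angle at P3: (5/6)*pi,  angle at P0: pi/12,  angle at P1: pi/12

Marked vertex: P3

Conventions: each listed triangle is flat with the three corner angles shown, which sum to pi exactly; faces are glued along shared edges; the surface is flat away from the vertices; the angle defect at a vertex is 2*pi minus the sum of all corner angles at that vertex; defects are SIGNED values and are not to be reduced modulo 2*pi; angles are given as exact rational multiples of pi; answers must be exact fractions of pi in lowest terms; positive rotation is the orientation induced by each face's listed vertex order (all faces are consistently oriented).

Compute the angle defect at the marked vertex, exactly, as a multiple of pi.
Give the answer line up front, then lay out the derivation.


Answer: defect(P3) = pi/4

Sum of corner angles at P3: (7/4)*pi
defect = 2*pi - (7/4)*pi


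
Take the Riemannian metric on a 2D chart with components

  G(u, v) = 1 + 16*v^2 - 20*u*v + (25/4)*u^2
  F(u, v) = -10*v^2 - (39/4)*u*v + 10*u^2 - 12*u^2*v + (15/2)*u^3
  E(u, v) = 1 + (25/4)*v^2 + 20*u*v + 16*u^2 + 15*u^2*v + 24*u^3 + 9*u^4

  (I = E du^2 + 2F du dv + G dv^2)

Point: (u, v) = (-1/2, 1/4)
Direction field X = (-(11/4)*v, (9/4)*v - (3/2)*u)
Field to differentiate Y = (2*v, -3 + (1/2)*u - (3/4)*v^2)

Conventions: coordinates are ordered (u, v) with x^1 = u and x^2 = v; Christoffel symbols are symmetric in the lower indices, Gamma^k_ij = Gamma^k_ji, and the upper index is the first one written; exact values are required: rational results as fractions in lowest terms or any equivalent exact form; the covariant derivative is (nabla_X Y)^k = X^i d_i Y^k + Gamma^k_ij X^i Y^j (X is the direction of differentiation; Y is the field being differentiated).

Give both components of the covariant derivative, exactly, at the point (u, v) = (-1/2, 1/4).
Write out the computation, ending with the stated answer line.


E = 89/64, F = 45/32, G = 97/16 at the point
E_u = -5/4, E_v = -25/8, F_u = -61/16, F_v = -25/8, G_u = -45/4, G_v = 18
EG - F^2 = 413/64;  g^inv = (64/413) * [[97/16, -45/32], [-45/32, 89/64]]
first-kind symbols [ij,l] = (1/2)(d_i g_jl + d_j g_il - d_l g_ij): [uu,u] = E_u/2 = -5/8, [uu,v] = F_u - E_v/2 = -9/4, [uv,u] = E_v/2 = -25/16, [uv,v] = G_u/2 = -45/8, [vv,u] = F_v - G_u/2 = 5/2, [vv,v] = G_v/2 = 9
Gamma^u_ij = (G*[ij,u] - F*[ij,v])/(EG - F^2), Gamma^v_ij = (E*[ij,v] - F*[ij,u])/(EG - F^2)
Gamma_uuu = -40/413, Gamma_uuv = -100/413, Gamma_uvv = 160/413, Gamma_vuu = -144/413, Gamma_vuv = -360/413, Gamma_vvv = 576/413
X = (-11/16, 21/16), Y = (1/2, -211/64) at the point

Answer: (nabla_X Y)^u = 28991/105728, (nabla_X Y)^v = -122893/13216


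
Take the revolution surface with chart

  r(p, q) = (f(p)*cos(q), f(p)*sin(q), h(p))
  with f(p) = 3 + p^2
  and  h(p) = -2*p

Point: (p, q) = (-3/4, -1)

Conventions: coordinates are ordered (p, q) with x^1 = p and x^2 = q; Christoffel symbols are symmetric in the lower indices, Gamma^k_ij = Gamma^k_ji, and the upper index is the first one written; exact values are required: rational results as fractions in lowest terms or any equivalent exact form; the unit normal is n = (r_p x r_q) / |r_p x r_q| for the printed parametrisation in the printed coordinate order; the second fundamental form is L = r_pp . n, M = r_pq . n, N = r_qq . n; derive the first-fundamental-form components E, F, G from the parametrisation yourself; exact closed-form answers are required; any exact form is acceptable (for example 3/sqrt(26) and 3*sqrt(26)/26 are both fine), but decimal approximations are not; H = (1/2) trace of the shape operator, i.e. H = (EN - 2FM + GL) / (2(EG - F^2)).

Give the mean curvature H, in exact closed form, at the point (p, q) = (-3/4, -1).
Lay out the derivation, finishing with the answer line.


f = 57/16, f' = -3/2, f'' = 2, h' = -2, h'' = 0
E = 25/4, F = 0, G = 3249/256; answer radicand W^2 = 25/4
unnormalised second-form numerators: l = 4, m = 0, n = -57/8; L = l/sqrt(25/4), and similarly M = m/sqrt(W^2), N = n/sqrt(W^2)
H = (E*n - 2*F*m + G*l) / (2*(EG - F^2)*sqrt(W^2)); E*n - 2*F*m + G*l = 399/64, EG - F^2 = 81225/1024, so H = (56/1425)/sqrt(25/4)

Answer: H = 112/7125


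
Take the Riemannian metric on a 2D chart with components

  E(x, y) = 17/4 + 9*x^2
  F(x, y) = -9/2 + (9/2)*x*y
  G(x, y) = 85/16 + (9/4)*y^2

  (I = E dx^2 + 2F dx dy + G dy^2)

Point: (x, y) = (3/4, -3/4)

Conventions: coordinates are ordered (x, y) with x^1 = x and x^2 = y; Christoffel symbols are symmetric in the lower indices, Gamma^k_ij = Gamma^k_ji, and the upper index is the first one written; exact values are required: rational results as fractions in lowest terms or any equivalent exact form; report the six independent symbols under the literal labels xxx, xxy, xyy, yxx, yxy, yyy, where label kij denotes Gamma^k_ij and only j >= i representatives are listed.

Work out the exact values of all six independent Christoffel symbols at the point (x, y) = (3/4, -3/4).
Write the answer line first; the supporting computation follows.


Answer: Gamma_xxx = 2646/1513, Gamma_xxy = 0, Gamma_xyy = 1323/1513, Gamma_yxx = 2052/1513, Gamma_yxy = 0, Gamma_yyy = 1026/1513

E = 149/16, F = -225/32, G = 421/64 at the point
E_x = 27/2, E_y = 0, F_x = -27/8, F_y = 27/8, G_x = 0, G_y = -27/8
EG - F^2 = 1513/128;  g^inv = (128/1513) * [[421/64, 225/32], [225/32, 149/16]]
first-kind symbols [ij,l] = (1/2)(d_i g_jl + d_j g_il - d_l g_ij): [xx,x] = E_x/2 = 27/4, [xx,y] = F_x - E_y/2 = -27/8, [xy,x] = E_y/2 = 0, [xy,y] = G_x/2 = 0, [yy,x] = F_y - G_x/2 = 27/8, [yy,y] = G_y/2 = -27/16
Gamma^x_ij = (G*[ij,x] - F*[ij,y])/(EG - F^2), Gamma^y_ij = (E*[ij,y] - F*[ij,x])/(EG - F^2)


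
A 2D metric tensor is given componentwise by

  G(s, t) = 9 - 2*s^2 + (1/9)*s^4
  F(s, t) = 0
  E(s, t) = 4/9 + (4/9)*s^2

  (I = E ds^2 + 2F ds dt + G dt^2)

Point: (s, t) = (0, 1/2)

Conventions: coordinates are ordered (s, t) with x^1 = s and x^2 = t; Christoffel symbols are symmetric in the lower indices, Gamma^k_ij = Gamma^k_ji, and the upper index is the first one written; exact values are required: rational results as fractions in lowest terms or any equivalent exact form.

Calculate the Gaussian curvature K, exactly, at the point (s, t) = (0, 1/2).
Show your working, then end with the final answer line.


E = 4/9, F = 0, G = 9, EG - F^2 = 4 at the point
E_s = 0, E_t = 0, F_s = 0, F_t = 0, G_s = 0, G_t = 0
E_tt = 0, F_st = 0, G_ss = -4
K follows from Brioschi's formula, (det M1 - det M2)/(EG - F^2)^2.
M1 = [[-E_tt/2 + F_st - G_ss/2, E_s/2, F_s - E_t/2], [F_t - G_s/2, E, F], [G_t/2, F, G]] = [[2, 0, 0], [0, 4/9, 0], [0, 0, 9]]; det M1 = 8
M2 = [[0, E_t/2, G_s/2], [E_t/2, E, F], [G_s/2, F, G]] = [[0, 0, 0], [0, 4/9, 0], [0, 0, 9]]; det M2 = 0
det M1 - det M2 = 8; K = 8 / (4)^2 = 1/2

Answer: K = 1/2


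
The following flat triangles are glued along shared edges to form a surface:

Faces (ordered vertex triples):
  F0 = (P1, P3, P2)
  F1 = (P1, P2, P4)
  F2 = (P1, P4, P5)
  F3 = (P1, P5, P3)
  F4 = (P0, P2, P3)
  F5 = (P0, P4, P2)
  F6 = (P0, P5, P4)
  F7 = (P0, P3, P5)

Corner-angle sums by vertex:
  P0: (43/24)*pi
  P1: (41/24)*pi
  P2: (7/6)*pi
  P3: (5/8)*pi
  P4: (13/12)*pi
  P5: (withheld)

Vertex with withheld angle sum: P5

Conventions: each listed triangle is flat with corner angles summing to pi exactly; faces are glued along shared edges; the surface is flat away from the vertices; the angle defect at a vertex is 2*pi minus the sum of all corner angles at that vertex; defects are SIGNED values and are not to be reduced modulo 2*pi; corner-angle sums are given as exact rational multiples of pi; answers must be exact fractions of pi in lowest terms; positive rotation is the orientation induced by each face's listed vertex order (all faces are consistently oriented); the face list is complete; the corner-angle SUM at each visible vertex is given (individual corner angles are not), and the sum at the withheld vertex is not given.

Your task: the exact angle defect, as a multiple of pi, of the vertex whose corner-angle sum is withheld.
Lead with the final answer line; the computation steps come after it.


Answer: defect(P5) = (3/8)*pi

V = 6, E = 12, F = 8; chi = V - E + F = 2
Gauss-Bonnet: total defect = 2*pi*chi = 4*pi; visible defects sum to (29/8)*pi


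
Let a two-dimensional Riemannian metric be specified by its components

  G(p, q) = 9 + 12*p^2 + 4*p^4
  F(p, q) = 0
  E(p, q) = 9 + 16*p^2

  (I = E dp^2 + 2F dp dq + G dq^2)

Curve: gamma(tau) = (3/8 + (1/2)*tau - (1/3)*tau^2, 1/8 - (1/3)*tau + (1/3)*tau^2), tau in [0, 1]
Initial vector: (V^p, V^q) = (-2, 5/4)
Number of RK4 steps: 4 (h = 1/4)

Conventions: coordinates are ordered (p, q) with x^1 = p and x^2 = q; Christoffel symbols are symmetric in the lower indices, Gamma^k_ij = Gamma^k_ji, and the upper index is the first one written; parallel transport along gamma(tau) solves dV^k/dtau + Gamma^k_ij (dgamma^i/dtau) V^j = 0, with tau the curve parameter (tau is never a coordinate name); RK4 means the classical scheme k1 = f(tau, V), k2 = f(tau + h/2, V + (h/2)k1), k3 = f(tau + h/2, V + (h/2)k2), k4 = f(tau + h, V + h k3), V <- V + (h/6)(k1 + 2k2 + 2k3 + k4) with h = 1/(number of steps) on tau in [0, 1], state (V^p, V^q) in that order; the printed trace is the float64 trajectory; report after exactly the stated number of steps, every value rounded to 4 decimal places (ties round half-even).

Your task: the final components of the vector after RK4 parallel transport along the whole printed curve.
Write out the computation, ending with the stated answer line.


gamma'(tau) = (1/2 - (2/3)*tau, -1/3 + (2/3)*tau); f(tau, V)^k = -Gamma^k_ij(gamma(tau)) gamma'^i(tau) V^j; h = 1/4; intermediate values shown to 6 dp
curve data and Christoffel symbols at the stage parameters:
  tau = 0.000000: gamma = (0.375000, 0.125000), gamma' = (0.500000, -0.333333); Gamma_ppp = 0.533333, Gamma_ppq = 0.000000, Gamma_pqq = -0.437500, Gamma_qpp = 0.000000, Gamma_qpq = 0.457143, Gamma_qqq = 0.000000
  tau = 0.125000: gamma = (0.432292, 0.088542), gamma' = (0.416667, -0.250000); Gamma_ppp = 0.576869, Gamma_ppq = 0.000000, Gamma_pqq = -0.486553, Gamma_qpp = 0.000000, Gamma_qpq = 0.512535, Gamma_qqq = 0.000000
  tau = 0.250000: gamma = (0.479167, 0.062500), gamma' = (0.333333, -0.166667); Gamma_ppp = 0.604932, Gamma_ppq = 0.000000, Gamma_pqq = -0.523145, Gamma_qpp = 0.000000, Gamma_qpq = 0.554078, Gamma_qqq = 0.000000
  tau = 0.375000: gamma = (0.515625, 0.046875), gamma' = (0.250000, -0.083333); Gamma_ppp = 0.622458, Gamma_ppq = 0.000000, Gamma_pqq = -0.549590, Gamma_qpp = 0.000000, Gamma_qpq = 0.583990, Gamma_qqq = 0.000000
  tau = 0.500000: gamma = (0.541667, 0.041667), gamma' = (0.166667, 0.000000); Gamma_ppp = 0.632860, Gamma_ppq = 0.000000, Gamma_pqq = -0.567486, Gamma_qpp = 0.000000, Gamma_qpq = 0.604066, Gamma_qqq = 0.000000
  tau = 0.625000: gamma = (0.557292, 0.046875), gamma' = (0.083333, 0.083333); Gamma_ppp = 0.638310, Gamma_ppq = 0.000000, Gamma_pqq = -0.577854, Gamma_qpp = 0.000000, Gamma_qpq = 0.615597, Gamma_qqq = 0.000000
  tau = 0.750000: gamma = (0.562500, 0.062500), gamma' = (0.000000, 0.166667); Gamma_ppp = 0.640000, Gamma_ppq = 0.000000, Gamma_pqq = -0.581250, Gamma_qpp = 0.000000, Gamma_qpq = 0.619355, Gamma_qqq = 0.000000
  tau = 0.875000: gamma = (0.557292, 0.088542), gamma' = (-0.083333, 0.250000); Gamma_ppp = 0.638310, Gamma_ppq = 0.000000, Gamma_pqq = -0.577854, Gamma_qpp = 0.000000, Gamma_qpq = 0.615597, Gamma_qqq = 0.000000
  tau = 1.000000: gamma = (0.541667, 0.125000), gamma' = (-0.166667, 0.333333); Gamma_ppp = 0.632860, Gamma_ppq = 0.000000, Gamma_pqq = -0.567486, Gamma_qpp = 0.000000, Gamma_qpq = 0.604066, Gamma_qqq = 0.000000
step 0: V^p = -2.0000, V^q = 1.2500
step 1: k1 = (0.351042, -0.590476), k2 = (0.327107, -0.501828), k3 = (0.326478, -0.504578), k4 = (0.288840, -0.384723); V <- V + (h/6)(k1 + 2k2 + 2k3 + k4): V^p = -1.9189, V^q = 1.1255
step 2: k1 = (0.288796, -0.385072), k2 = (0.243644, -0.248919), k3 = (0.243743, -0.251679), k4 = (0.195969, -0.106978); V <- V + (h/6)(k1 + 2k2 + 2k3 + k4): V^p = -1.8581, V^q = 1.0633
step 3: k1 = (0.195982, -0.107049), k2 = (0.148089, 0.040202), k3 = (0.149294, 0.039564), k4 = (0.103964, 0.187947); V <- V + (h/6)(k1 + 2k2 + 2k3 + k4): V^p = -1.8208, V^q = 1.0733
step 4: k1 = (0.103976, 0.187951), k2 = (0.062286, 0.334481), k3 = (0.064655, 0.336223), k4 = (0.028583, 0.479889); V <- V + (h/6)(k1 + 2k2 + 2k3 + k4): V^p = -1.8047, V^q = 1.1570

Answer: V^p = -1.8047, V^q = 1.1570


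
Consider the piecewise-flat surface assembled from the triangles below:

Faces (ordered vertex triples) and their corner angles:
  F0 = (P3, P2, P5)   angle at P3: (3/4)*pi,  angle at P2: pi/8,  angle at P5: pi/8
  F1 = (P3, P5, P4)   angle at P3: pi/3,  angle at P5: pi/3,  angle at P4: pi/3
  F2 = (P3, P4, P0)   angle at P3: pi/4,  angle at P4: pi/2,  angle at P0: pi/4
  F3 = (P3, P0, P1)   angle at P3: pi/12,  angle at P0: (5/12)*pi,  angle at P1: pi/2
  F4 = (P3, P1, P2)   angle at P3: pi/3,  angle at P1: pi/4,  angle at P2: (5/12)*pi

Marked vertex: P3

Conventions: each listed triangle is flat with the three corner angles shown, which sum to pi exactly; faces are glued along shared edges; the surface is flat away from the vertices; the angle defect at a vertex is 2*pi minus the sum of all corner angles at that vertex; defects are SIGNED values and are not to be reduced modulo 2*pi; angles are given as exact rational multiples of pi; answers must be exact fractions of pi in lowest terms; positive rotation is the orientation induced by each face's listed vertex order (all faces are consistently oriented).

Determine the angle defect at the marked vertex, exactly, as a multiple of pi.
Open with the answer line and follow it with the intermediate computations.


Answer: defect(P3) = pi/4

Sum of corner angles at P3: (7/4)*pi
defect = 2*pi - (7/4)*pi


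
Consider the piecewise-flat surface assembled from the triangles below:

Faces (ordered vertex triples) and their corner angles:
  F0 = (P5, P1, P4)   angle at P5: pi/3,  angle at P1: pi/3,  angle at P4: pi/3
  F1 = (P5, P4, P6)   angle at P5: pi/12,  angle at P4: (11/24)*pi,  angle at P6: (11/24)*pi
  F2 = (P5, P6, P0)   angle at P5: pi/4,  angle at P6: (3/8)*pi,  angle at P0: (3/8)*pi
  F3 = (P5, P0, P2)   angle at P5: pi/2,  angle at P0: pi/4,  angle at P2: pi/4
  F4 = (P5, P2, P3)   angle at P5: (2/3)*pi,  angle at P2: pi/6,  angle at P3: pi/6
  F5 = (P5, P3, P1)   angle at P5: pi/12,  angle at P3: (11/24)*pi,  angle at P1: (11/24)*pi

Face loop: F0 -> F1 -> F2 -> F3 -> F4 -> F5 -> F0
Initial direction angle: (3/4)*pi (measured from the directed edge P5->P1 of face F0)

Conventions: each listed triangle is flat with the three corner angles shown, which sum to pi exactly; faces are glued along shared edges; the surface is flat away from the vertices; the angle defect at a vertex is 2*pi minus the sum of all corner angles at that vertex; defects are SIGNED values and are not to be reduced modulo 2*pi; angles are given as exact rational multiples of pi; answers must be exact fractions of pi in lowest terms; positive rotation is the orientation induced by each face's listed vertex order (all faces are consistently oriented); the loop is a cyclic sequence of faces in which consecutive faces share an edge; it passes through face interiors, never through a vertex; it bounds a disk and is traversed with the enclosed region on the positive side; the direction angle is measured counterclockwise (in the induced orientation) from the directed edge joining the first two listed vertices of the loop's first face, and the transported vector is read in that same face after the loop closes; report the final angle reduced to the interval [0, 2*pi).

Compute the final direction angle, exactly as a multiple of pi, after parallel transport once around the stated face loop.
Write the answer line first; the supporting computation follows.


Answer: final direction angle = (5/6)*pi

enclosed vertex P5: corner angles sum to (23/12)*pi, defect = 2*pi - (23/12)*pi = pi/12
by Gauss-Bonnet the loop rotates the vector by the enclosed defect sum (positive orientation, mod 2*pi)
final angle = (3/4)*pi + pi/12 = (5/6)*pi (mod 2*pi)


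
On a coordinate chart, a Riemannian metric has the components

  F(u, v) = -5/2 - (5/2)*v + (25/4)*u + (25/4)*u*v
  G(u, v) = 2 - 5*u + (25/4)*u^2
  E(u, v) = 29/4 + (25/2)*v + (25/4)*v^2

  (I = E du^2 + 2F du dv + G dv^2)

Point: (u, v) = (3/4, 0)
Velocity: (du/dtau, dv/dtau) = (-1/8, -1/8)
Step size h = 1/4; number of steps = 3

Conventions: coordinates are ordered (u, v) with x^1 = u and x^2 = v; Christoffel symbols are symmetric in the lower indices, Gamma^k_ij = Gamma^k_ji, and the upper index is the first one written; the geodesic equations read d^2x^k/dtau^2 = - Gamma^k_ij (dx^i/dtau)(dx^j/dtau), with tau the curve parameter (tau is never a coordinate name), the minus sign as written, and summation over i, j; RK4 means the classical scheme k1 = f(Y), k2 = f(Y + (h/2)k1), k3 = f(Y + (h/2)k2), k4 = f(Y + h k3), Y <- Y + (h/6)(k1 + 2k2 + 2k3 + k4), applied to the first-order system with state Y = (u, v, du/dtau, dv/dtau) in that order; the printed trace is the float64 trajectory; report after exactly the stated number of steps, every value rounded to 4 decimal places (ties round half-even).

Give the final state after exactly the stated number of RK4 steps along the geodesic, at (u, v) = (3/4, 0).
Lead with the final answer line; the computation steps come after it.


Answer: u = 0.6486, v = -0.0962, du/dtau = -0.1465, dv/dtau = -0.1317

f(Y) = (du/dtau, dv/dtau, -Gamma^u_ij Y'^i Y'^j, -Gamma^v_ij Y'^i Y'^j) with the Gammas evaluated at the stage position; h = 0.250000; intermediate values shown to 6 dp
step 0: u = 0.7500, v = 0.0000, du/dtau = -0.1250, dv/dtau = -0.1250
step 1:
  k1: at (u, v) = (0.750000, 0.000000), (du/dtau, dv/dtau) = (-0.125000, -0.125000); Gamma_uuu = 0.000000, Gamma_uuv = 0.779727, Gamma_uvv = 0.000000, Gamma_vuu = 0.000000, Gamma_vuv = 0.272904, Gamma_vvv = 0.000000; k1 = (-0.125000, -0.125000, -0.024366, -0.008528)
  k2: at (u, v) = (0.734375, -0.015625), (du/dtau, dv/dtau) = (-0.128046, -0.126066); Gamma_uuu = 0.000000, Gamma_uuv = 0.793338, Gamma_uvv = 0.000000, Gamma_vuu = 0.000000, Gamma_vuv = 0.269483, Gamma_vvv = 0.000000; k2 = (-0.128046, -0.126066, -0.025612, -0.008700)
  k3: at (u, v) = (0.733994, -0.015758), (du/dtau, dv/dtau) = (-0.128202, -0.126088); Gamma_uuu = 0.000000, Gamma_uuv = 0.793562, Gamma_uvv = 0.000000, Gamma_vuu = 0.000000, Gamma_vuv = 0.269289, Gamma_vvv = 0.000000; k3 = (-0.128202, -0.126088, -0.025655, -0.008706)
  k4: at (u, v) = (0.717950, -0.031522), (du/dtau, dv/dtau) = (-0.131414, -0.127176); Gamma_uuu = 0.000000, Gamma_uuv = 0.807710, Gamma_uvv = 0.000000, Gamma_vuu = 0.000000, Gamma_vuv = 0.265170, Gamma_vvv = 0.000000; k4 = (-0.131414, -0.127176, -0.026998, -0.008863)
  Y <- Y + (h/6)(k1 + 2k2 + 2k3 + k4): u = 0.7180, v = -0.0315, du/dtau = -0.1314, dv/dtau = -0.1272
step 2:
  k1: at (u, v) = (0.717962, -0.031520), (du/dtau, dv/dtau) = (-0.131413, -0.127175); Gamma_uuu = 0.000000, Gamma_uuv = 0.807704, Gamma_uvv = 0.000000, Gamma_vuu = 0.000000, Gamma_vuv = 0.265178, Gamma_vvv = 0.000000; k1 = (-0.131413, -0.127175, -0.026997, -0.008864)
  k2: at (u, v) = (0.701536, -0.047417), (du/dtau, dv/dtau) = (-0.134787, -0.128283); Gamma_uuu = 0.000000, Gamma_uuv = 0.822370, Gamma_uvv = 0.000000, Gamma_vuu = 0.000000, Gamma_vuv = 0.260317, Gamma_vvv = 0.000000; k2 = (-0.134787, -0.128283, -0.028439, -0.009002)
  k3: at (u, v) = (0.701114, -0.047556), (du/dtau, dv/dtau) = (-0.134967, -0.128300); Gamma_uuu = 0.000000, Gamma_uuv = 0.822619, Gamma_uvv = 0.000000, Gamma_vuu = 0.000000, Gamma_vuv = 0.260070, Gamma_vvv = 0.000000; k3 = (-0.134967, -0.128300, -0.028490, -0.009007)
  k4: at (u, v) = (0.684220, -0.063595), (du/dtau, dv/dtau) = (-0.138535, -0.129427); Gamma_uuu = 0.000000, Gamma_uuv = 0.837845, Gamma_uvv = 0.000000, Gamma_vuu = 0.000000, Gamma_vuv = 0.254305, Gamma_vvv = 0.000000; k4 = (-0.138535, -0.129427, -0.030045, -0.009119)
  Y <- Y + (h/6)(k1 + 2k2 + 2k3 + k4): u = 0.6842, v = -0.0636, du/dtau = -0.1385, dv/dtau = -0.1294
step 3:
  k1: at (u, v) = (0.684235, -0.063594), (du/dtau, dv/dtau) = (-0.138533, -0.129425); Gamma_uuu = 0.000000, Gamma_uuv = 0.837838, Gamma_uvv = 0.000000, Gamma_vuu = 0.000000, Gamma_vuv = 0.254316, Gamma_vvv = 0.000000; k1 = (-0.138533, -0.129425, -0.030044, -0.009120)
  k2: at (u, v) = (0.666918, -0.079772), (du/dtau, dv/dtau) = (-0.142289, -0.130565); Gamma_uuu = 0.000000, Gamma_uuv = 0.853592, Gamma_uvv = 0.000000, Gamma_vuu = 0.000000, Gamma_vuv = 0.247590, Gamma_vvv = 0.000000; k2 = (-0.142289, -0.130565, -0.031716, -0.009199)
  k3: at (u, v) = (0.666449, -0.079915), (du/dtau, dv/dtau) = (-0.142498, -0.130575); Gamma_uuu = 0.000000, Gamma_uuv = 0.853866, Gamma_uvv = 0.000000, Gamma_vuu = 0.000000, Gamma_vuv = 0.247272, Gamma_vvv = 0.000000; k3 = (-0.142498, -0.130575, -0.031775, -0.009202)
  k4: at (u, v) = (0.648610, -0.096238), (du/dtau, dv/dtau) = (-0.146477, -0.131726); Gamma_uuu = 0.000000, Gamma_uuv = 0.870179, Gamma_uvv = 0.000000, Gamma_vuu = 0.000000, Gamma_vuv = 0.239372, Gamma_vvv = 0.000000; k4 = (-0.146477, -0.131726, -0.033580, -0.009237)
  Y <- Y + (h/6)(k1 + 2k2 + 2k3 + k4): u = 0.6486, v = -0.0962, du/dtau = -0.1465, dv/dtau = -0.1317


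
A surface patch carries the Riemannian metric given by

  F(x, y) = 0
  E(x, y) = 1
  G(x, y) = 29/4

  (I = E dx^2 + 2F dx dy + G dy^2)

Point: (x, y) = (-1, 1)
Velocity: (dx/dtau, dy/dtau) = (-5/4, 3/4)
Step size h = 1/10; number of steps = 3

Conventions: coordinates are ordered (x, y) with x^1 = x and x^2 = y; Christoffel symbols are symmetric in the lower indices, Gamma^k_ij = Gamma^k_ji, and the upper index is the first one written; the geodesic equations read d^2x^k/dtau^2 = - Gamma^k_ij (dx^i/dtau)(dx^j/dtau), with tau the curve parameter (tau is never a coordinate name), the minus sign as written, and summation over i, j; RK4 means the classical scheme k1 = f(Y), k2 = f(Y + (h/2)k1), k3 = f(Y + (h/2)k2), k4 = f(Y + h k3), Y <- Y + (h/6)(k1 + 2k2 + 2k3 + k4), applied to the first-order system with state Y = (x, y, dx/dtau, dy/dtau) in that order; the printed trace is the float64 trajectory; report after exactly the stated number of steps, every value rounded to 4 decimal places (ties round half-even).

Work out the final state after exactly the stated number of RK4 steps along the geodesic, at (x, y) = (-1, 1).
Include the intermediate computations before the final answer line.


f(Y) = (dx/dtau, dy/dtau, -Gamma^x_ij Y'^i Y'^j, -Gamma^y_ij Y'^i Y'^j) with the Gammas evaluated at the stage position; h = 0.100000; intermediate values shown to 6 dp
step 0: x = -1.0000, y = 1.0000, dx/dtau = -1.2500, dy/dtau = 0.7500
step 1:
  k1: at (x, y) = (-1.000000, 1.000000), (dx/dtau, dy/dtau) = (-1.250000, 0.750000); Gamma_xxx = 0.000000, Gamma_xxy = 0.000000, Gamma_xyy = 0.000000, Gamma_yxx = 0.000000, Gamma_yxy = 0.000000, Gamma_yyy = 0.000000; k1 = (-1.250000, 0.750000, 0.000000, 0.000000)
  k2: at (x, y) = (-1.062500, 1.037500), (dx/dtau, dy/dtau) = (-1.250000, 0.750000); Gamma_xxx = 0.000000, Gamma_xxy = 0.000000, Gamma_xyy = 0.000000, Gamma_yxx = 0.000000, Gamma_yxy = 0.000000, Gamma_yyy = 0.000000; k2 = (-1.250000, 0.750000, 0.000000, 0.000000)
  k3: at (x, y) = (-1.062500, 1.037500), (dx/dtau, dy/dtau) = (-1.250000, 0.750000); Gamma_xxx = 0.000000, Gamma_xxy = 0.000000, Gamma_xyy = 0.000000, Gamma_yxx = 0.000000, Gamma_yxy = 0.000000, Gamma_yyy = 0.000000; k3 = (-1.250000, 0.750000, 0.000000, 0.000000)
  k4: at (x, y) = (-1.125000, 1.075000), (dx/dtau, dy/dtau) = (-1.250000, 0.750000); Gamma_xxx = 0.000000, Gamma_xxy = 0.000000, Gamma_xyy = 0.000000, Gamma_yxx = 0.000000, Gamma_yxy = 0.000000, Gamma_yyy = 0.000000; k4 = (-1.250000, 0.750000, 0.000000, 0.000000)
  Y <- Y + (h/6)(k1 + 2k2 + 2k3 + k4): x = -1.1250, y = 1.0750, dx/dtau = -1.2500, dy/dtau = 0.7500
step 2:
  k1: at (x, y) = (-1.125000, 1.075000), (dx/dtau, dy/dtau) = (-1.250000, 0.750000); Gamma_xxx = 0.000000, Gamma_xxy = 0.000000, Gamma_xyy = 0.000000, Gamma_yxx = 0.000000, Gamma_yxy = 0.000000, Gamma_yyy = 0.000000; k1 = (-1.250000, 0.750000, 0.000000, 0.000000)
  k2: at (x, y) = (-1.187500, 1.112500), (dx/dtau, dy/dtau) = (-1.250000, 0.750000); Gamma_xxx = 0.000000, Gamma_xxy = 0.000000, Gamma_xyy = 0.000000, Gamma_yxx = 0.000000, Gamma_yxy = 0.000000, Gamma_yyy = 0.000000; k2 = (-1.250000, 0.750000, 0.000000, 0.000000)
  k3: at (x, y) = (-1.187500, 1.112500), (dx/dtau, dy/dtau) = (-1.250000, 0.750000); Gamma_xxx = 0.000000, Gamma_xxy = 0.000000, Gamma_xyy = 0.000000, Gamma_yxx = 0.000000, Gamma_yxy = 0.000000, Gamma_yyy = 0.000000; k3 = (-1.250000, 0.750000, 0.000000, 0.000000)
  k4: at (x, y) = (-1.250000, 1.150000), (dx/dtau, dy/dtau) = (-1.250000, 0.750000); Gamma_xxx = 0.000000, Gamma_xxy = 0.000000, Gamma_xyy = 0.000000, Gamma_yxx = 0.000000, Gamma_yxy = 0.000000, Gamma_yyy = 0.000000; k4 = (-1.250000, 0.750000, 0.000000, 0.000000)
  Y <- Y + (h/6)(k1 + 2k2 + 2k3 + k4): x = -1.2500, y = 1.1500, dx/dtau = -1.2500, dy/dtau = 0.7500
step 3:
  k1: at (x, y) = (-1.250000, 1.150000), (dx/dtau, dy/dtau) = (-1.250000, 0.750000); Gamma_xxx = 0.000000, Gamma_xxy = 0.000000, Gamma_xyy = 0.000000, Gamma_yxx = 0.000000, Gamma_yxy = 0.000000, Gamma_yyy = 0.000000; k1 = (-1.250000, 0.750000, 0.000000, 0.000000)
  k2: at (x, y) = (-1.312500, 1.187500), (dx/dtau, dy/dtau) = (-1.250000, 0.750000); Gamma_xxx = 0.000000, Gamma_xxy = 0.000000, Gamma_xyy = 0.000000, Gamma_yxx = 0.000000, Gamma_yxy = 0.000000, Gamma_yyy = 0.000000; k2 = (-1.250000, 0.750000, 0.000000, 0.000000)
  k3: at (x, y) = (-1.312500, 1.187500), (dx/dtau, dy/dtau) = (-1.250000, 0.750000); Gamma_xxx = 0.000000, Gamma_xxy = 0.000000, Gamma_xyy = 0.000000, Gamma_yxx = 0.000000, Gamma_yxy = 0.000000, Gamma_yyy = 0.000000; k3 = (-1.250000, 0.750000, 0.000000, 0.000000)
  k4: at (x, y) = (-1.375000, 1.225000), (dx/dtau, dy/dtau) = (-1.250000, 0.750000); Gamma_xxx = 0.000000, Gamma_xxy = 0.000000, Gamma_xyy = 0.000000, Gamma_yxx = 0.000000, Gamma_yxy = 0.000000, Gamma_yyy = 0.000000; k4 = (-1.250000, 0.750000, 0.000000, 0.000000)
  Y <- Y + (h/6)(k1 + 2k2 + 2k3 + k4): x = -1.3750, y = 1.2250, dx/dtau = -1.2500, dy/dtau = 0.7500

Answer: x = -1.3750, y = 1.2250, dx/dtau = -1.2500, dy/dtau = 0.7500
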